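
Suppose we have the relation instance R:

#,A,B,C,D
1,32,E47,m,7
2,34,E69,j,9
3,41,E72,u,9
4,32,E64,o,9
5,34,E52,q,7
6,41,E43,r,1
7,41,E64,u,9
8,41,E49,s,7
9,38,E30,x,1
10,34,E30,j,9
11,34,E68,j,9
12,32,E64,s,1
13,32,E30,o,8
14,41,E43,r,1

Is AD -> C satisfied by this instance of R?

(A=32, D=7): row 1 → C = m ✓
(A=34, D=9): rows 2, 10, 11 → C = j, j, j ✓
(A=41, D=9): rows 3, 7 → C = u, u ✓
(A=32, D=9): row 4 → C = o ✓
(A=34, D=7): row 5 → C = q ✓
(A=41, D=1): rows 6, 14 → C = r, r ✓
(A=41, D=7): row 8 → C = s ✓
(A=38, D=1): row 9 → C = x ✓
(A=32, D=1): row 12 → C = s ✓
(A=32, D=8): row 13 → C = o ✓
Every AD value is associated with a single C value, so AD -> C holds.

Yes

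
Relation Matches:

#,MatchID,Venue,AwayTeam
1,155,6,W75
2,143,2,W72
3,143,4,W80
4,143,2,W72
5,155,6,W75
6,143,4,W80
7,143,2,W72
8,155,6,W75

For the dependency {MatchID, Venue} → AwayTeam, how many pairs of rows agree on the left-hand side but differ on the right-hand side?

0

(MatchID=155, Venue=6): all 3 rows agree on AwayTeam — 0 pairs.
(MatchID=143, Venue=2): all 3 rows agree on AwayTeam — 0 pairs.
(MatchID=143, Venue=4): all 2 rows agree on AwayTeam — 0 pairs.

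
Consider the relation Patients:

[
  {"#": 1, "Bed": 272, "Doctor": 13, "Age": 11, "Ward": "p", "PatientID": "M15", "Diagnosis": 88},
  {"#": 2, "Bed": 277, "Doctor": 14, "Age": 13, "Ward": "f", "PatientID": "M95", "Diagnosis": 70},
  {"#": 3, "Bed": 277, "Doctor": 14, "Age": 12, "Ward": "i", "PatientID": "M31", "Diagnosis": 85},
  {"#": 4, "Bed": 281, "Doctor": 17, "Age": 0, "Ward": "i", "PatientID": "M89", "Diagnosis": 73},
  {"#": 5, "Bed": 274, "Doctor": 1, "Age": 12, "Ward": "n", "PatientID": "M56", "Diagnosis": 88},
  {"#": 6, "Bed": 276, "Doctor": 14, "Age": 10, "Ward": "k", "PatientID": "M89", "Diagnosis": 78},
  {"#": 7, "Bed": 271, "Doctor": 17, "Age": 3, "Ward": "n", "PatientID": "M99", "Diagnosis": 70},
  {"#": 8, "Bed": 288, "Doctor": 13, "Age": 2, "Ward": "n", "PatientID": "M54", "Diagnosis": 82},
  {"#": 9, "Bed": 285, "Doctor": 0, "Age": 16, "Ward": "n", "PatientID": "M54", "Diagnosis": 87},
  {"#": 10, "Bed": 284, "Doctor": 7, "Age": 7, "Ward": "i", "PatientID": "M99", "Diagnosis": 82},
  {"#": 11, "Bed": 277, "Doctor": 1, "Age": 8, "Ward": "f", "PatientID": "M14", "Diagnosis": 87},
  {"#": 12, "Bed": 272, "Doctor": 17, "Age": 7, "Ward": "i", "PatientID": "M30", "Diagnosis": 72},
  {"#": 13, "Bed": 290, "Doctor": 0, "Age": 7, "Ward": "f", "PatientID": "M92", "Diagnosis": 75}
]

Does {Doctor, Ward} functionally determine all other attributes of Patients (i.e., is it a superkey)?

No

Rows 4 and 12 have the same {Doctor, Ward} value (Doctor=17, Ward=i) but are distinct tuples, so {Doctor, Ward} does not determine every attribute — not a superkey.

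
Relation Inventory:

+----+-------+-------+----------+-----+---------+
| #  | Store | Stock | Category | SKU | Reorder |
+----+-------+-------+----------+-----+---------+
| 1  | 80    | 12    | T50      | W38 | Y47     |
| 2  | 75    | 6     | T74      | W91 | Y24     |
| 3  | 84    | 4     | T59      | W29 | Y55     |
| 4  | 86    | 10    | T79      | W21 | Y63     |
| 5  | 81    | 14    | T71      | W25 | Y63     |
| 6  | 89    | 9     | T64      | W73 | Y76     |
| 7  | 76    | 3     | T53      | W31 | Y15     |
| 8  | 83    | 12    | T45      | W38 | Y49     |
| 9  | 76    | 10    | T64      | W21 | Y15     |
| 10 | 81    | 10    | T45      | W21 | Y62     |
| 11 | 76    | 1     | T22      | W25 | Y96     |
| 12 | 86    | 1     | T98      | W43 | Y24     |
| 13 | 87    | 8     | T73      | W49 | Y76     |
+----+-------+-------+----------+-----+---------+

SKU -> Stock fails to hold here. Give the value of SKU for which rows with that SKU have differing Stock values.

SKU=W38: rows 1, 8 → Stock = 12, 12 ✓
SKU=W91: row 2 → Stock = 6 ✓
SKU=W29: row 3 → Stock = 4 ✓
SKU=W21: rows 4, 9, 10 → Stock = 10, 10, 10 ✓
SKU=W25: rows 5, 11 → Stock takes values {14, 1} — violation
SKU=W73: row 6 → Stock = 9 ✓
SKU=W31: row 7 → Stock = 3 ✓
SKU=W43: row 12 → Stock = 1 ✓
SKU=W49: row 13 → Stock = 8 ✓
The only SKU value with inconsistent Stock is SKU=W25.

W25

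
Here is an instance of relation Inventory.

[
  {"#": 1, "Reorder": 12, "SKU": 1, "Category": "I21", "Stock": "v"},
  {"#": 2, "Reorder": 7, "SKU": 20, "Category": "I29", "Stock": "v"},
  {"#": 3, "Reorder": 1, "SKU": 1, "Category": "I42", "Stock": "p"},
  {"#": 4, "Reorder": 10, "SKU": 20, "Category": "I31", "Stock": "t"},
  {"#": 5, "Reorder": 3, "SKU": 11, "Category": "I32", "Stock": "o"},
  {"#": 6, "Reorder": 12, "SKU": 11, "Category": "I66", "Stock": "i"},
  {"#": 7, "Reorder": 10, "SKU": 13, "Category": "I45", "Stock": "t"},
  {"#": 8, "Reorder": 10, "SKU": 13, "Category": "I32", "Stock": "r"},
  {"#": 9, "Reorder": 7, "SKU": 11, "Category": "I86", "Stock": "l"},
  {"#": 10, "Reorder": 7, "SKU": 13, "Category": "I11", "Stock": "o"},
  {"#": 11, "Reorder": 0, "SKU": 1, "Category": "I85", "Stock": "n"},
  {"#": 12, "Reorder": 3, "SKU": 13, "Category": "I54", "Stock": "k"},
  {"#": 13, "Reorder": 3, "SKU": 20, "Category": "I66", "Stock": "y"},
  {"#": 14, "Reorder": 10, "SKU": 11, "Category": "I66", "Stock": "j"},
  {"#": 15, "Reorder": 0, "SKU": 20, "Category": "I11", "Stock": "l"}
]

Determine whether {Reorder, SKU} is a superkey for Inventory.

Rows 7 and 8 have the same {Reorder, SKU} value (Reorder=10, SKU=13) but are distinct tuples, so {Reorder, SKU} does not determine every attribute — not a superkey.

No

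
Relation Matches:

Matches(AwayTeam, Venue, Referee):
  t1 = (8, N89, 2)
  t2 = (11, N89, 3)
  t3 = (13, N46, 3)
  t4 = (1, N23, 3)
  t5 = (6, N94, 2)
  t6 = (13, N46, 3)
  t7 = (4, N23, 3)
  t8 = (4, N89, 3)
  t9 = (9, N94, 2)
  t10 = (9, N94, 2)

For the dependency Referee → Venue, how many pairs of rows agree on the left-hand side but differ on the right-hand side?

Referee=2: violating pairs (1,5), (1,9), (1,10) — 3 pairs.
Referee=3: violating pairs (2,3), (2,4), (2,6), (2,7), (3,4), (3,7), (3,8), (4,6), (4,8), (6,7), (6,8), (7,8) — 12 pairs.

15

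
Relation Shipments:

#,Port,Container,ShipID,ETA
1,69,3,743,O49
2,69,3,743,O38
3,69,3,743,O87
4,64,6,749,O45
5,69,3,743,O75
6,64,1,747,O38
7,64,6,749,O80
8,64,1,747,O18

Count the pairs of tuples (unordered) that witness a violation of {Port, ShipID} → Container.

(Port=69, ShipID=743): all 4 rows agree on Container — 0 pairs.
(Port=64, ShipID=749): all 2 rows agree on Container — 0 pairs.
(Port=64, ShipID=747): all 2 rows agree on Container — 0 pairs.

0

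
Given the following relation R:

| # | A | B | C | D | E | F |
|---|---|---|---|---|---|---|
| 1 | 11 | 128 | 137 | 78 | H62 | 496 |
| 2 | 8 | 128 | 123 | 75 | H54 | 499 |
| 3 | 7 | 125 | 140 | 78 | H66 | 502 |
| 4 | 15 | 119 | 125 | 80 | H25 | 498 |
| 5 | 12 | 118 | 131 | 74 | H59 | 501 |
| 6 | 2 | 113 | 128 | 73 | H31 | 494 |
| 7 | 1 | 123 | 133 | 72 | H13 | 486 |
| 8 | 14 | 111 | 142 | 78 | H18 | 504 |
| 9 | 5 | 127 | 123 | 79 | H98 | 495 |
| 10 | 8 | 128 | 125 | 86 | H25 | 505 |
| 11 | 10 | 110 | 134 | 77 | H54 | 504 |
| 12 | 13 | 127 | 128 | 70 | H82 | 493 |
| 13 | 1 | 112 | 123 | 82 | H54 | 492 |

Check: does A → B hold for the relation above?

No

A=11: row 1 → B = 128 ✓
A=8: rows 2, 10 → B = 128, 128 ✓
A=7: row 3 → B = 125 ✓
A=15: row 4 → B = 119 ✓
A=12: row 5 → B = 118 ✓
A=2: row 6 → B = 113 ✓
A=1: rows 7, 13 → B takes values {123, 112} — violation
A=14: row 8 → B = 111 ✓
A=5: row 9 → B = 127 ✓
A=10: row 11 → B = 110 ✓
A=13: row 12 → B = 127 ✓
Two rows agree on A but differ on B, so A → B does not hold.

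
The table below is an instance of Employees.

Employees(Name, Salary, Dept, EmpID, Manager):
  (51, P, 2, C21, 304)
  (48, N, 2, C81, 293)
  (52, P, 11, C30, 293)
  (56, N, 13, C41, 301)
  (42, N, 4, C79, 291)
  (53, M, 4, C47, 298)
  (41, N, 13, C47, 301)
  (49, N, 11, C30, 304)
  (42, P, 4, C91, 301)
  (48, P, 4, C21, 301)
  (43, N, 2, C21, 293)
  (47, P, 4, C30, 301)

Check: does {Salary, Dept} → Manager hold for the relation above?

(Salary=P, Dept=2): 1 row → Manager = 304 ✓
(Salary=N, Dept=2): 2 rows → Manager = 293, 293 ✓
(Salary=P, Dept=11): 1 row → Manager = 293 ✓
(Salary=N, Dept=13): 2 rows → Manager = 301, 301 ✓
(Salary=N, Dept=4): 1 row → Manager = 291 ✓
(Salary=M, Dept=4): 1 row → Manager = 298 ✓
(Salary=N, Dept=11): 1 row → Manager = 304 ✓
(Salary=P, Dept=4): 3 rows → Manager = 301, 301, 301 ✓
Every {Salary, Dept} value is associated with a single Manager value, so {Salary, Dept} → Manager holds.

Yes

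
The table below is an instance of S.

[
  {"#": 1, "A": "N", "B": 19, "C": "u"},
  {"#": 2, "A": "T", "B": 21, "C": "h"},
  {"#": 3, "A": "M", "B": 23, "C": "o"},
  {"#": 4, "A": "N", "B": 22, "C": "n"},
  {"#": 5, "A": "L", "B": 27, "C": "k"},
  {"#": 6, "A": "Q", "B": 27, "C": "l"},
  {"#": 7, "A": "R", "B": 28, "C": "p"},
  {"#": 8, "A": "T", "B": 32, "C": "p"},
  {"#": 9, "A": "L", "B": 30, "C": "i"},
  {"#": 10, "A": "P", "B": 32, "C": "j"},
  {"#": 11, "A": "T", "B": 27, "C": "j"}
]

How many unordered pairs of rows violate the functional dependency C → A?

C=p: violating pairs (7,8) — 1 pair.
C=j: violating pairs (10,11) — 1 pair.

2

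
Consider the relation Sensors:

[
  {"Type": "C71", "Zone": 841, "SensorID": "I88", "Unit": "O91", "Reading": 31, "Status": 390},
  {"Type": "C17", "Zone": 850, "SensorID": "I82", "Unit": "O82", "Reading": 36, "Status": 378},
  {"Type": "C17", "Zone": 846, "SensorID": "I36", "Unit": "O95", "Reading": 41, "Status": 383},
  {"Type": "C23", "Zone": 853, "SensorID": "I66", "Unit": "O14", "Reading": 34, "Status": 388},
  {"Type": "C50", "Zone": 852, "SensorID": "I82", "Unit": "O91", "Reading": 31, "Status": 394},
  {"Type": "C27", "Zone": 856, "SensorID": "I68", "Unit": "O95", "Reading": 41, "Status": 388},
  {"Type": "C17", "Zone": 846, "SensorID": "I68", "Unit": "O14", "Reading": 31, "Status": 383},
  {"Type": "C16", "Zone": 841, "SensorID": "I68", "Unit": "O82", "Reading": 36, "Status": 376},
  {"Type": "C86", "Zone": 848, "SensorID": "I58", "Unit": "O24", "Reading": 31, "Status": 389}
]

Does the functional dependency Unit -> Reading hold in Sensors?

Unit=O91: 2 rows → Reading = 31, 31 ✓
Unit=O82: 2 rows → Reading = 36, 36 ✓
Unit=O95: 2 rows → Reading = 41, 41 ✓
Unit=O14: 2 rows → Reading takes values {34, 31} — violation
Unit=O24: 1 row → Reading = 31 ✓
Two rows agree on Unit but differ on Reading, so Unit -> Reading does not hold.

No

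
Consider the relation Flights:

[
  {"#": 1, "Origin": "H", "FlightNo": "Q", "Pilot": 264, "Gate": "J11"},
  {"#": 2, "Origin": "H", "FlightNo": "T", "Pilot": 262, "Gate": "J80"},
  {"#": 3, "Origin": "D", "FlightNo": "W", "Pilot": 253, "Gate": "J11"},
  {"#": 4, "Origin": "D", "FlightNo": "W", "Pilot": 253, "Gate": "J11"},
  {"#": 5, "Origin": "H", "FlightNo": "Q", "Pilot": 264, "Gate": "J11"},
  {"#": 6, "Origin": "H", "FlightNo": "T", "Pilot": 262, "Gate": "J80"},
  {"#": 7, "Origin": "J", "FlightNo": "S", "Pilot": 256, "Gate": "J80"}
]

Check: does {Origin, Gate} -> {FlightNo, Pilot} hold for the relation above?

Yes

(Origin=H, Gate=J11): rows 1, 5 → {FlightNo,Pilot} = (Q, 264), (Q, 264) ✓
(Origin=H, Gate=J80): rows 2, 6 → {FlightNo,Pilot} = (T, 262), (T, 262) ✓
(Origin=D, Gate=J11): rows 3, 4 → {FlightNo,Pilot} = (W, 253), (W, 253) ✓
(Origin=J, Gate=J80): row 7 → {FlightNo,Pilot} = (S, 256) ✓
Every {Origin, Gate} value is associated with a single {FlightNo, Pilot} value, so {Origin, Gate} -> {FlightNo, Pilot} holds.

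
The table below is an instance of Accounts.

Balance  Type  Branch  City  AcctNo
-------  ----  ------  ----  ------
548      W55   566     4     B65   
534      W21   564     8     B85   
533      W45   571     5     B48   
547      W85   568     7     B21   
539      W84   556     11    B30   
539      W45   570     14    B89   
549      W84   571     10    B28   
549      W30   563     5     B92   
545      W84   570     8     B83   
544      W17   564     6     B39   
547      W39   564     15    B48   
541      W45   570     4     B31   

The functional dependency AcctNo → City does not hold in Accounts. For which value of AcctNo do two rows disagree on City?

B48

AcctNo=B65: 1 row → City = 4 ✓
AcctNo=B85: 1 row → City = 8 ✓
AcctNo=B48: 2 rows → City takes values {5, 15} — violation
AcctNo=B21: 1 row → City = 7 ✓
AcctNo=B30: 1 row → City = 11 ✓
AcctNo=B89: 1 row → City = 14 ✓
AcctNo=B28: 1 row → City = 10 ✓
AcctNo=B92: 1 row → City = 5 ✓
AcctNo=B83: 1 row → City = 8 ✓
AcctNo=B39: 1 row → City = 6 ✓
AcctNo=B31: 1 row → City = 4 ✓
The only AcctNo value with inconsistent City is AcctNo=B48.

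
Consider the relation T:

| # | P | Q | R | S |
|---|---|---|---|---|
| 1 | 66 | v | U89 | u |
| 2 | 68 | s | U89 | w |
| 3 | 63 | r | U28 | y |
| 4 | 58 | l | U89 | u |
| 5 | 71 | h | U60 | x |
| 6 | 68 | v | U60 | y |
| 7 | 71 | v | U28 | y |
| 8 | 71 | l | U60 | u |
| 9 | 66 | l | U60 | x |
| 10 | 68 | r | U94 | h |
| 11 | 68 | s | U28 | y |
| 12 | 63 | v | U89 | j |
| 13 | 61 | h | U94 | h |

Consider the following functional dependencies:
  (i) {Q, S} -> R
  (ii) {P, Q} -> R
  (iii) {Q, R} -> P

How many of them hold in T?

0

(i) {Q, S} -> R: (Q=l, S=u): rows 4, 8 → R takes values {U89, U60} — violation; (Q=v, S=y): rows 6, 7 → R takes values {U60, U28} — violation — fails.
(ii) {P, Q} -> R: (P=68, Q=s): rows 2, 11 → R takes values {U89, U28} — violation — fails.
(iii) {Q, R} -> P: (Q=v, R=U89): rows 1, 12 → P takes values {66, 63} — violation; (Q=l, R=U60): rows 8, 9 → P takes values {71, 66} — violation — fails.
None of the 3 dependencies hold.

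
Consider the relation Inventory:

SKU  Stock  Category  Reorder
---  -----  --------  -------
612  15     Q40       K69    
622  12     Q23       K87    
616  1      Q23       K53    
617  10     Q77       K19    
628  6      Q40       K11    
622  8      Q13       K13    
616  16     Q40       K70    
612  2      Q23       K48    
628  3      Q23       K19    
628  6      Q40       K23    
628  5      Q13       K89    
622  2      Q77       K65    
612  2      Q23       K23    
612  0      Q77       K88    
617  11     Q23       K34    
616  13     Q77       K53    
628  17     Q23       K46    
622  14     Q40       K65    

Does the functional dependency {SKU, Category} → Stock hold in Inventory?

(SKU=612, Category=Q40): 1 row → Stock = 15 ✓
(SKU=622, Category=Q23): 1 row → Stock = 12 ✓
(SKU=616, Category=Q23): 1 row → Stock = 1 ✓
(SKU=617, Category=Q77): 1 row → Stock = 10 ✓
(SKU=628, Category=Q40): 2 rows → Stock = 6, 6 ✓
(SKU=622, Category=Q13): 1 row → Stock = 8 ✓
(SKU=616, Category=Q40): 1 row → Stock = 16 ✓
(SKU=612, Category=Q23): 2 rows → Stock = 2, 2 ✓
(SKU=628, Category=Q23): 2 rows → Stock takes values {3, 17} — violation
(SKU=628, Category=Q13): 1 row → Stock = 5 ✓
(SKU=622, Category=Q77): 1 row → Stock = 2 ✓
(SKU=612, Category=Q77): 1 row → Stock = 0 ✓
(SKU=617, Category=Q23): 1 row → Stock = 11 ✓
(SKU=616, Category=Q77): 1 row → Stock = 13 ✓
(SKU=622, Category=Q40): 1 row → Stock = 14 ✓
Two rows agree on {SKU, Category} but differ on Stock, so {SKU, Category} → Stock does not hold.

No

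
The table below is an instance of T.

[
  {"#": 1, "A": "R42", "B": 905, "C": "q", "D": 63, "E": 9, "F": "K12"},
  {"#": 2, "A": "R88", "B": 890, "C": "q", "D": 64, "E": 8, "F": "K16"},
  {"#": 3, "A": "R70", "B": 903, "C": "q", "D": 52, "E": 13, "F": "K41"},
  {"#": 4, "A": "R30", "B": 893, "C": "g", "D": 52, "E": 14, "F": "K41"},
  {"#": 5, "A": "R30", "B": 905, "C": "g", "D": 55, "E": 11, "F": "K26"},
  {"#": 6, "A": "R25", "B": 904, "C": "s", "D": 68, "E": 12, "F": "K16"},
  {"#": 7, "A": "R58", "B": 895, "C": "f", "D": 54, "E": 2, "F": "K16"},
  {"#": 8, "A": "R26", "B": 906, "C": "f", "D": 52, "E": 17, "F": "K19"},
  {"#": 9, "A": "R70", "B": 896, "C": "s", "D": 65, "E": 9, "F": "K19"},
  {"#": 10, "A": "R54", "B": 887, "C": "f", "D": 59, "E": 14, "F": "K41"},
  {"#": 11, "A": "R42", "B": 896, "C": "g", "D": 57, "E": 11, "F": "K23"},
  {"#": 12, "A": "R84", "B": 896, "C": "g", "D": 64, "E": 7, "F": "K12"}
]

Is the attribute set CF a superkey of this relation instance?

All 12 rows have distinct CF values, so CF → (all attributes) holds and CF is a superkey.

Yes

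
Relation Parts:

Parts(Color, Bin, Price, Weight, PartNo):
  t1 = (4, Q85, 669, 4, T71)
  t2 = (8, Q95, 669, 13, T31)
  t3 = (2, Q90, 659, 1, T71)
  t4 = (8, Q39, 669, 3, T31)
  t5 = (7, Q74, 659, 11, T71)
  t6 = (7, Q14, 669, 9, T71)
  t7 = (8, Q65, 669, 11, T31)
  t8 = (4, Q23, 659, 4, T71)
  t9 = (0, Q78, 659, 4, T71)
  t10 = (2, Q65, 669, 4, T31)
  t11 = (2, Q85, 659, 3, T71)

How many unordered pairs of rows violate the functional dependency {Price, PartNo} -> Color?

13

(Price=669, PartNo=T71): violating pairs (1,6) — 1 pair.
(Price=669, PartNo=T31): violating pairs (2,10), (4,10), (7,10) — 3 pairs.
(Price=659, PartNo=T71): violating pairs (3,5), (3,8), (3,9), (5,8), (5,9), (5,11), (8,9), (8,11), (9,11) — 9 pairs.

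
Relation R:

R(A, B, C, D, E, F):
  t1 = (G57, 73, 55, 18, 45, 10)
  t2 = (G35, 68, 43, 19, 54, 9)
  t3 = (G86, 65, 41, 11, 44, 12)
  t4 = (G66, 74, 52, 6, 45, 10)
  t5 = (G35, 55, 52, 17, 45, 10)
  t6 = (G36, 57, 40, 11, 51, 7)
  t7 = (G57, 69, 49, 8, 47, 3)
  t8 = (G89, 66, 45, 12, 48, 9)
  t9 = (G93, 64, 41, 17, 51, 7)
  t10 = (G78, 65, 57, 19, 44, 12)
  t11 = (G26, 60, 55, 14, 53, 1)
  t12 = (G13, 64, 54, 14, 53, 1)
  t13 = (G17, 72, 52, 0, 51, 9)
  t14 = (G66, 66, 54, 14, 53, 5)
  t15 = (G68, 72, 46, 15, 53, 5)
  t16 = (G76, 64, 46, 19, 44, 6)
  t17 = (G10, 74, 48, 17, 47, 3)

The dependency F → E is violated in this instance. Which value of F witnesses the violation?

9

F=10: rows 1, 4, 5 → E = 45, 45, 45 ✓
F=9: rows 2, 8, 13 → E takes values {54, 48, 51} — violation
F=12: rows 3, 10 → E = 44, 44 ✓
F=7: rows 6, 9 → E = 51, 51 ✓
F=3: rows 7, 17 → E = 47, 47 ✓
F=1: rows 11, 12 → E = 53, 53 ✓
F=5: rows 14, 15 → E = 53, 53 ✓
F=6: row 16 → E = 44 ✓
The only F value with inconsistent E is F=9.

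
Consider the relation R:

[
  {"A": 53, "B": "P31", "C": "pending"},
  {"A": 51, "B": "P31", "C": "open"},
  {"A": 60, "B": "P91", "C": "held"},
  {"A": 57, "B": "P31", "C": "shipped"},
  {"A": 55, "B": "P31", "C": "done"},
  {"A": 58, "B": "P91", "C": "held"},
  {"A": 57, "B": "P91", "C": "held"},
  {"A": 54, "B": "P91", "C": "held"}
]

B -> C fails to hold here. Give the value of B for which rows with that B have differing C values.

P31

B=P31: 4 rows → C takes values {pending, open, shipped, done} — violation
B=P91: 4 rows → C = held, held, held, held ✓
The only B value with inconsistent C is B=P31.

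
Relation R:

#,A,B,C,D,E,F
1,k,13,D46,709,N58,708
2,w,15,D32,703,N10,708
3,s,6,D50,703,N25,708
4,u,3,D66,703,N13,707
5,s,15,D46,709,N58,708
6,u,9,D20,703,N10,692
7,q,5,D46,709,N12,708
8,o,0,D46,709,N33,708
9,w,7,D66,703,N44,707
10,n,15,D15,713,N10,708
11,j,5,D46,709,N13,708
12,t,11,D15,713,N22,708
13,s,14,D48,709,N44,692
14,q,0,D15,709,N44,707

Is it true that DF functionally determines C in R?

No

(D=709, F=708): rows 1, 5, 7, 8, 11 → C = D46, D46, D46, D46, D46 ✓
(D=703, F=708): rows 2, 3 → C takes values {D32, D50} — violation
(D=703, F=707): rows 4, 9 → C = D66, D66 ✓
(D=703, F=692): row 6 → C = D20 ✓
(D=713, F=708): rows 10, 12 → C = D15, D15 ✓
(D=709, F=692): row 13 → C = D48 ✓
(D=709, F=707): row 14 → C = D15 ✓
Two rows agree on DF but differ on C, so DF → C does not hold.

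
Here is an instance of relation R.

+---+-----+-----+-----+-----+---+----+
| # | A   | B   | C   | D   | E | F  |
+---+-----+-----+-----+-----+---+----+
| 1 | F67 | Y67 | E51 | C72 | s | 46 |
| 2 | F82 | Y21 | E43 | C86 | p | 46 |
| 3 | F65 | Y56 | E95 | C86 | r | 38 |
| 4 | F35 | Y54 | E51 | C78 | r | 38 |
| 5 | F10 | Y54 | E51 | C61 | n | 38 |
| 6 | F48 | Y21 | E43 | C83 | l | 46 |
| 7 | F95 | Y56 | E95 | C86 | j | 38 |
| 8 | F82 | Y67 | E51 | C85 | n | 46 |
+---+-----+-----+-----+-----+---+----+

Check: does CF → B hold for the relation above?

(C=E51, F=46): rows 1, 8 → B = Y67, Y67 ✓
(C=E43, F=46): rows 2, 6 → B = Y21, Y21 ✓
(C=E95, F=38): rows 3, 7 → B = Y56, Y56 ✓
(C=E51, F=38): rows 4, 5 → B = Y54, Y54 ✓
Every CF value is associated with a single B value, so CF → B holds.

Yes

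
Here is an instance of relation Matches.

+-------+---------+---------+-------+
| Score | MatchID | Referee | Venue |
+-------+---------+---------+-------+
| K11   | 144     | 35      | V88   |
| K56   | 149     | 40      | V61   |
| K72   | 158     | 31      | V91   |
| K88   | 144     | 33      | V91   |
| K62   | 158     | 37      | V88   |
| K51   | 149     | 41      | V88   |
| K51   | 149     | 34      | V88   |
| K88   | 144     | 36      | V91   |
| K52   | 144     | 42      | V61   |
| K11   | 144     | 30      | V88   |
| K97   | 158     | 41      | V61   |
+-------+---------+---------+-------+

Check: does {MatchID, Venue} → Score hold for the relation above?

Yes

(MatchID=144, Venue=V88): 2 rows → Score = K11, K11 ✓
(MatchID=149, Venue=V61): 1 row → Score = K56 ✓
(MatchID=158, Venue=V91): 1 row → Score = K72 ✓
(MatchID=144, Venue=V91): 2 rows → Score = K88, K88 ✓
(MatchID=158, Venue=V88): 1 row → Score = K62 ✓
(MatchID=149, Venue=V88): 2 rows → Score = K51, K51 ✓
(MatchID=144, Venue=V61): 1 row → Score = K52 ✓
(MatchID=158, Venue=V61): 1 row → Score = K97 ✓
Every {MatchID, Venue} value is associated with a single Score value, so {MatchID, Venue} → Score holds.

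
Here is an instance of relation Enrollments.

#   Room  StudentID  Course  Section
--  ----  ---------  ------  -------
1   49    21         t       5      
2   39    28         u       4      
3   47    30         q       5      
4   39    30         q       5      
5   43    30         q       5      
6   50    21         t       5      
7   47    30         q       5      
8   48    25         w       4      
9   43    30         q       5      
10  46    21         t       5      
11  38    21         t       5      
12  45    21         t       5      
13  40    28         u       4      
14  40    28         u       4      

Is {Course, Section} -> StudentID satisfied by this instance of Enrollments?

(Course=t, Section=5): rows 1, 6, 10, 11, 12 → StudentID = 21, 21, 21, 21, 21 ✓
(Course=u, Section=4): rows 2, 13, 14 → StudentID = 28, 28, 28 ✓
(Course=q, Section=5): rows 3, 4, 5, 7, 9 → StudentID = 30, 30, 30, 30, 30 ✓
(Course=w, Section=4): row 8 → StudentID = 25 ✓
Every {Course, Section} value is associated with a single StudentID value, so {Course, Section} -> StudentID holds.

Yes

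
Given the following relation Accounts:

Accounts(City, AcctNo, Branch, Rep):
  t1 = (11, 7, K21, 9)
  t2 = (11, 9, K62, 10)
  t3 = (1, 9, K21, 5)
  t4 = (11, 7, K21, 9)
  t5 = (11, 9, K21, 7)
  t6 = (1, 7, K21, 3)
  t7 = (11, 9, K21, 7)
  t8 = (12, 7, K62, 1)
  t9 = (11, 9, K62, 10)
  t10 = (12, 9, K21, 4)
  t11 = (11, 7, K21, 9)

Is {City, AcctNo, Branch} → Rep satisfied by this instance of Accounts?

(City=11, AcctNo=7, Branch=K21): rows 1, 4, 11 → Rep = 9, 9, 9 ✓
(City=11, AcctNo=9, Branch=K62): rows 2, 9 → Rep = 10, 10 ✓
(City=1, AcctNo=9, Branch=K21): row 3 → Rep = 5 ✓
(City=11, AcctNo=9, Branch=K21): rows 5, 7 → Rep = 7, 7 ✓
(City=1, AcctNo=7, Branch=K21): row 6 → Rep = 3 ✓
(City=12, AcctNo=7, Branch=K62): row 8 → Rep = 1 ✓
(City=12, AcctNo=9, Branch=K21): row 10 → Rep = 4 ✓
Every {City, AcctNo, Branch} value is associated with a single Rep value, so {City, AcctNo, Branch} → Rep holds.

Yes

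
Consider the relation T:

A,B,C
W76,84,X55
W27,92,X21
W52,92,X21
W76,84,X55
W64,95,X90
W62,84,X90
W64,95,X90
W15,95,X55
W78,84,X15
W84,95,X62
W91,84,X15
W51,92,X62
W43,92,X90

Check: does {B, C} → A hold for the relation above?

No

(B=84, C=X55): 2 rows → A = W76, W76 ✓
(B=92, C=X21): 2 rows → A takes values {W27, W52} — violation
(B=95, C=X90): 2 rows → A = W64, W64 ✓
(B=84, C=X90): 1 row → A = W62 ✓
(B=95, C=X55): 1 row → A = W15 ✓
(B=84, C=X15): 2 rows → A takes values {W78, W91} — violation
(B=95, C=X62): 1 row → A = W84 ✓
(B=92, C=X62): 1 row → A = W51 ✓
(B=92, C=X90): 1 row → A = W43 ✓
Two rows agree on {B, C} but differ on A, so {B, C} → A does not hold.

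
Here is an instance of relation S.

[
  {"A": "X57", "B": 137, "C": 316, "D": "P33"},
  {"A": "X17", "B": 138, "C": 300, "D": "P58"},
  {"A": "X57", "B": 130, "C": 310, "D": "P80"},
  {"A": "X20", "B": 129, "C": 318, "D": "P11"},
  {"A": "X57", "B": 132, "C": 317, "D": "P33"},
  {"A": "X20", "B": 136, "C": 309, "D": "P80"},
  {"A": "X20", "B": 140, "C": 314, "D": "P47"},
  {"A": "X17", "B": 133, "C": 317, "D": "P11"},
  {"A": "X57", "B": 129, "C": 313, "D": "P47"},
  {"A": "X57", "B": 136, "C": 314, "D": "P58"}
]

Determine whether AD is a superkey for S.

No

Two distinct rows share (A=X57, D=P33), so AD does not determine every attribute — not a superkey.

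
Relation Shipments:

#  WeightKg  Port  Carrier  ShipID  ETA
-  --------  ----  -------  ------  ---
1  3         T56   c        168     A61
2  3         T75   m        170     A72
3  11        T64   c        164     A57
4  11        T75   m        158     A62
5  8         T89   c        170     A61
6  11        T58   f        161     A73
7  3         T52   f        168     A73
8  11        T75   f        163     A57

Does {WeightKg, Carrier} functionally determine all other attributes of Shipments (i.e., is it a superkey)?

Rows 6 and 8 have the same {WeightKg, Carrier} value (WeightKg=11, Carrier=f) but are distinct tuples, so {WeightKg, Carrier} does not determine every attribute — not a superkey.

No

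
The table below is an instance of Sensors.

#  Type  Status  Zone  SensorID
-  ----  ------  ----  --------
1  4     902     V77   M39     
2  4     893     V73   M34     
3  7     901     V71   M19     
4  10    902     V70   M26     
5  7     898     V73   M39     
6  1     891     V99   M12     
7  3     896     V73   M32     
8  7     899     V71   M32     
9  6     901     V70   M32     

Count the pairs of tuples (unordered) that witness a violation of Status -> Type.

Status=902: violating pairs (1,4) — 1 pair.
Status=901: violating pairs (3,9) — 1 pair.

2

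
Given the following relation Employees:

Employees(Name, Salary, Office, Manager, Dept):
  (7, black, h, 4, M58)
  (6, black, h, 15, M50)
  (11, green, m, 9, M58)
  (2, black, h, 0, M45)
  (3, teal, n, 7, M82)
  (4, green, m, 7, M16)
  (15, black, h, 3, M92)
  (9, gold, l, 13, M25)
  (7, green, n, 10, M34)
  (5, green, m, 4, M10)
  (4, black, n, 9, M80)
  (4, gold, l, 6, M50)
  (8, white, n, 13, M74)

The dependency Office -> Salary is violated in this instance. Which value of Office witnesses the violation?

Office=h: 4 rows → Salary = black, black, black, black ✓
Office=m: 3 rows → Salary = green, green, green ✓
Office=n: 4 rows → Salary takes values {teal, green, black, white} — violation
Office=l: 2 rows → Salary = gold, gold ✓
The only Office value with inconsistent Salary is Office=n.

n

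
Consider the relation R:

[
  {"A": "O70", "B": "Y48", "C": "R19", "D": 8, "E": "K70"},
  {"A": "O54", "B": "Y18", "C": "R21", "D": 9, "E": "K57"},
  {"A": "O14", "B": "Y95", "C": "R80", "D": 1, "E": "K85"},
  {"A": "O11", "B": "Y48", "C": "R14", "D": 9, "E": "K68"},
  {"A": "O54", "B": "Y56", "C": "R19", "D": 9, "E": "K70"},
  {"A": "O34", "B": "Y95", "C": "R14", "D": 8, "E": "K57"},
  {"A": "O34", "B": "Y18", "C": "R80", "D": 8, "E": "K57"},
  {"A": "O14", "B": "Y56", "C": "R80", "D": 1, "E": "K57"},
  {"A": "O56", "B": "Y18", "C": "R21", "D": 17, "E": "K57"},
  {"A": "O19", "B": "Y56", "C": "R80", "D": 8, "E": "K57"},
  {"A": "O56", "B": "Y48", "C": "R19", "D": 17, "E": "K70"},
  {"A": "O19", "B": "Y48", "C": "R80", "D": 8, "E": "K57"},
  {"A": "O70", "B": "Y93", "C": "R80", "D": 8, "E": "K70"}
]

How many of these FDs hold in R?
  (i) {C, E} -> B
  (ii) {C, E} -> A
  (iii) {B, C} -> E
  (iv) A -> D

2

(i) {C, E} -> B: (C=R19, E=K70): 3 rows → B takes values {Y48, Y56} — violation; (C=R80, E=K57): 4 rows → B takes values {Y18, Y56, Y48} — violation — fails.
(ii) {C, E} -> A: (C=R19, E=K70): 3 rows → A takes values {O70, O54, O56} — violation; (C=R21, E=K57): 2 rows → A takes values {O54, O56} — violation; (C=R80, E=K57): 4 rows → A takes values {O34, O14, O19} — violation — fails.
(iii) {B, C} -> E: every LHS value maps to a single RHS value — holds.
(iv) A -> D: every LHS value maps to a single RHS value — holds.
2 of the 4 dependencies hold.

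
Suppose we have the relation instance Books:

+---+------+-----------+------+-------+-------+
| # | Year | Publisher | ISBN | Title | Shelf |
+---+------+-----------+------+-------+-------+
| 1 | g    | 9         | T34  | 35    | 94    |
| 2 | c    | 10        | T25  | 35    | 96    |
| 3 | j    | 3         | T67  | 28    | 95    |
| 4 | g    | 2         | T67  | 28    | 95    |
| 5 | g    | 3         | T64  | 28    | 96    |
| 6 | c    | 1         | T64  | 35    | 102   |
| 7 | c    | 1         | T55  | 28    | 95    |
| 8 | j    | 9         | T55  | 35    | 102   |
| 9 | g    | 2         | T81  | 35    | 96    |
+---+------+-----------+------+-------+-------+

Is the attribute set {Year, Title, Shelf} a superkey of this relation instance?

Yes

All 9 rows have distinct {Year, Title, Shelf} values, so {Year, Title, Shelf} → (all attributes) holds and {Year, Title, Shelf} is a superkey.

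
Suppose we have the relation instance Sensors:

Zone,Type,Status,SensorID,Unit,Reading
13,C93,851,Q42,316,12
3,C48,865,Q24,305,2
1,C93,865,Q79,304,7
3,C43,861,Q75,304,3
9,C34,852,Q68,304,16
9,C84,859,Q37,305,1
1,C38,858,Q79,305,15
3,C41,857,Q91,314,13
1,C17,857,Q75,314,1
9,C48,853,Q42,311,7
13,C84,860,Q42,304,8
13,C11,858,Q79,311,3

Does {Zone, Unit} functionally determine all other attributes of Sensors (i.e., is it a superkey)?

All 12 rows have distinct {Zone, Unit} values, so {Zone, Unit} → (all attributes) holds and {Zone, Unit} is a superkey.

Yes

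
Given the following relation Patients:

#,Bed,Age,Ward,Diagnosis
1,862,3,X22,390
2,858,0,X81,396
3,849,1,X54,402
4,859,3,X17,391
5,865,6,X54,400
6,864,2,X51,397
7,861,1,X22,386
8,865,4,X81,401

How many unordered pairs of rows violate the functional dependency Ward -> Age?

Ward=X22: violating pairs (1,7) — 1 pair.
Ward=X81: violating pairs (2,8) — 1 pair.
Ward=X54: violating pairs (3,5) — 1 pair.

3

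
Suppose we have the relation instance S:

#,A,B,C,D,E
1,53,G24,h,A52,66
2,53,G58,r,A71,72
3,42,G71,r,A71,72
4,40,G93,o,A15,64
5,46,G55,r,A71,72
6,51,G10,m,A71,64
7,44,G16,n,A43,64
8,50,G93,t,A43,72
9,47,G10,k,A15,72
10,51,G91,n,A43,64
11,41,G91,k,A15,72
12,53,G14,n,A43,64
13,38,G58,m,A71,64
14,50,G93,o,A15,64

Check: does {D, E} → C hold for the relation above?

Yes

(D=A52, E=66): row 1 → C = h ✓
(D=A71, E=72): rows 2, 3, 5 → C = r, r, r ✓
(D=A15, E=64): rows 4, 14 → C = o, o ✓
(D=A71, E=64): rows 6, 13 → C = m, m ✓
(D=A43, E=64): rows 7, 10, 12 → C = n, n, n ✓
(D=A43, E=72): row 8 → C = t ✓
(D=A15, E=72): rows 9, 11 → C = k, k ✓
Every {D, E} value is associated with a single C value, so {D, E} → C holds.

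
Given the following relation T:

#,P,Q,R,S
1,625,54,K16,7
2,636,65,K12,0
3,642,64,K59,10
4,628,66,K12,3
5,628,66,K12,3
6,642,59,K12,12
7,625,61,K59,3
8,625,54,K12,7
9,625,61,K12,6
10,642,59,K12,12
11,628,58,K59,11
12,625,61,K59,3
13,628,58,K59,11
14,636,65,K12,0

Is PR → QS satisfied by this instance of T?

(P=625, R=K16): row 1 → {Q,S} = (54, 7) ✓
(P=636, R=K12): rows 2, 14 → {Q,S} = (65, 0), (65, 0) ✓
(P=642, R=K59): row 3 → {Q,S} = (64, 10) ✓
(P=628, R=K12): rows 4, 5 → {Q,S} = (66, 3), (66, 3) ✓
(P=642, R=K12): rows 6, 10 → {Q,S} = (59, 12), (59, 12) ✓
(P=625, R=K59): rows 7, 12 → {Q,S} = (61, 3), (61, 3) ✓
(P=625, R=K12): rows 8, 9 → {Q,S} takes values {(54, 7), (61, 6)} — violation
(P=628, R=K59): rows 11, 13 → {Q,S} = (58, 11), (58, 11) ✓
Two rows agree on PR but differ on QS, so PR → QS does not hold.

No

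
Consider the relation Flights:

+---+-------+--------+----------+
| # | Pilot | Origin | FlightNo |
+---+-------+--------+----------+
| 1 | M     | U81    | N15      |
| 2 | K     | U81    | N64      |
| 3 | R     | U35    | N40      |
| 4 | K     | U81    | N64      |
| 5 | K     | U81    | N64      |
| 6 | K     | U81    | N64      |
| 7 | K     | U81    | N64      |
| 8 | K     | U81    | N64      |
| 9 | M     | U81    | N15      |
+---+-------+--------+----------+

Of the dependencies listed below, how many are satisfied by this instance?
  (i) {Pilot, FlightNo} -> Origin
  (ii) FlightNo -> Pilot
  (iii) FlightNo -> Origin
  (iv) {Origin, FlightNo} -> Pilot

4

(i) {Pilot, FlightNo} -> Origin: every LHS value maps to a single RHS value — holds.
(ii) FlightNo -> Pilot: every LHS value maps to a single RHS value — holds.
(iii) FlightNo -> Origin: every LHS value maps to a single RHS value — holds.
(iv) {Origin, FlightNo} -> Pilot: every LHS value maps to a single RHS value — holds.
4 of the 4 dependencies hold.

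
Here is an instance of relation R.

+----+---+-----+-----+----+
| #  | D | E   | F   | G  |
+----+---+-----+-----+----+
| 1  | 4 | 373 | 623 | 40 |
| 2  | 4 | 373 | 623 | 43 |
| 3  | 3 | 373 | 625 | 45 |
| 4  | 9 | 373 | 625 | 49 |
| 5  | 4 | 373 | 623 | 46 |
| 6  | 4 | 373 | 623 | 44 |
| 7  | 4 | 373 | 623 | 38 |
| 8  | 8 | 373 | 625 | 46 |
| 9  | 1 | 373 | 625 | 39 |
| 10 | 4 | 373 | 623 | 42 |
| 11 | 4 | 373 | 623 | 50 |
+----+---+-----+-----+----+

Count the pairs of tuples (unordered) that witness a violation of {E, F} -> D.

(E=373, F=623): all 7 rows agree on D — 0 pairs.
(E=373, F=625): violating pairs (3,4), (3,8), (3,9), (4,8), (4,9), (8,9) — 6 pairs.

6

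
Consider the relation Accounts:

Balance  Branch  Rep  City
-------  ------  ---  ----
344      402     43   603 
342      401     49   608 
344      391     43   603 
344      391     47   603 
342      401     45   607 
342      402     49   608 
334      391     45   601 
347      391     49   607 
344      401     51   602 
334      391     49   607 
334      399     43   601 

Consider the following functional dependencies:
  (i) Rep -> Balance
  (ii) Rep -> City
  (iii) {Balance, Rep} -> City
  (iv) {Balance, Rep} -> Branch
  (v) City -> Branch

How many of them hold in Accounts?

1

(i) Rep -> Balance: Rep=43: 3 rows → Balance takes values {344, 334} — violation; Rep=49: 4 rows → Balance takes values {342, 347, 334} — violation; Rep=45: 2 rows → Balance takes values {342, 334} — violation — fails.
(ii) Rep -> City: Rep=43: 3 rows → City takes values {603, 601} — violation; Rep=49: 4 rows → City takes values {608, 607} — violation; Rep=45: 2 rows → City takes values {607, 601} — violation — fails.
(iii) {Balance, Rep} -> City: every LHS value maps to a single RHS value — holds.
(iv) {Balance, Rep} -> Branch: (Balance=344, Rep=43): 2 rows → Branch takes values {402, 391} — violation; (Balance=342, Rep=49): 2 rows → Branch takes values {401, 402} — violation — fails.
(v) City -> Branch: City=603: 3 rows → Branch takes values {402, 391} — violation; City=608: 2 rows → Branch takes values {401, 402} — violation; City=607: 3 rows → Branch takes values {401, 391} — violation; City=601: 2 rows → Branch takes values {391, 399} — violation — fails.
1 of the 5 dependencies holds.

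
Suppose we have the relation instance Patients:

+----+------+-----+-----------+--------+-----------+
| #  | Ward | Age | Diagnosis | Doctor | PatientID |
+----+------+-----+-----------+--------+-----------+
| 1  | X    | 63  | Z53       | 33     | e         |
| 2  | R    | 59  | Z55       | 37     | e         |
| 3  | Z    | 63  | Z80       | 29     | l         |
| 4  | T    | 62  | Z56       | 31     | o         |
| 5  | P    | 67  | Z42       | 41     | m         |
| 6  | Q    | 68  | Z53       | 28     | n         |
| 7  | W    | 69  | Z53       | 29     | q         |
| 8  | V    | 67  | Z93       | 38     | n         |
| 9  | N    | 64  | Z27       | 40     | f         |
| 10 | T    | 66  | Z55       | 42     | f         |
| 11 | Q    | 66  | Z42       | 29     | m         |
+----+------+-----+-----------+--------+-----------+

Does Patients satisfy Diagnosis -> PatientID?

No

Diagnosis=Z53: rows 1, 6, 7 → PatientID takes values {e, n, q} — violation
Diagnosis=Z55: rows 2, 10 → PatientID takes values {e, f} — violation
Diagnosis=Z80: row 3 → PatientID = l ✓
Diagnosis=Z56: row 4 → PatientID = o ✓
Diagnosis=Z42: rows 5, 11 → PatientID = m, m ✓
Diagnosis=Z93: row 8 → PatientID = n ✓
Diagnosis=Z27: row 9 → PatientID = f ✓
Two rows agree on Diagnosis but differ on PatientID, so Diagnosis -> PatientID does not hold.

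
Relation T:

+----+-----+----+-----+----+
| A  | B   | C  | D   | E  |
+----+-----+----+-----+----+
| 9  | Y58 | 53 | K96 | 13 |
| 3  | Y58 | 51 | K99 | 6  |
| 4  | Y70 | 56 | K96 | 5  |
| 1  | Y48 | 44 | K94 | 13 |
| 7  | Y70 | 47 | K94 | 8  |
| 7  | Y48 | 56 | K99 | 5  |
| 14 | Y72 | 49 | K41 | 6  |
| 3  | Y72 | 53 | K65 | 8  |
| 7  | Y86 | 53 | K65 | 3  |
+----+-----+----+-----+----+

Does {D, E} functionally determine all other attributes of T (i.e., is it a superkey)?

Yes

All 9 rows have distinct {D, E} values, so {D, E} → (all attributes) holds and {D, E} is a superkey.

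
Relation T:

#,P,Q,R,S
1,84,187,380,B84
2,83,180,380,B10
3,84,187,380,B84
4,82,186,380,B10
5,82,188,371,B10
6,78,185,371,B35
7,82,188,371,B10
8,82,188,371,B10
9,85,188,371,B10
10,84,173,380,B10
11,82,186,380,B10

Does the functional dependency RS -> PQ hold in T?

(R=380, S=B84): rows 1, 3 → {P,Q} = (84, 187), (84, 187) ✓
(R=380, S=B10): rows 2, 4, 10, 11 → {P,Q} takes values {(83, 180), (82, 186), (84, 173)} — violation
(R=371, S=B10): rows 5, 7, 8, 9 → {P,Q} takes values {(82, 188), (85, 188)} — violation
(R=371, S=B35): row 6 → {P,Q} = (78, 185) ✓
Two rows agree on RS but differ on PQ, so RS -> PQ does not hold.

No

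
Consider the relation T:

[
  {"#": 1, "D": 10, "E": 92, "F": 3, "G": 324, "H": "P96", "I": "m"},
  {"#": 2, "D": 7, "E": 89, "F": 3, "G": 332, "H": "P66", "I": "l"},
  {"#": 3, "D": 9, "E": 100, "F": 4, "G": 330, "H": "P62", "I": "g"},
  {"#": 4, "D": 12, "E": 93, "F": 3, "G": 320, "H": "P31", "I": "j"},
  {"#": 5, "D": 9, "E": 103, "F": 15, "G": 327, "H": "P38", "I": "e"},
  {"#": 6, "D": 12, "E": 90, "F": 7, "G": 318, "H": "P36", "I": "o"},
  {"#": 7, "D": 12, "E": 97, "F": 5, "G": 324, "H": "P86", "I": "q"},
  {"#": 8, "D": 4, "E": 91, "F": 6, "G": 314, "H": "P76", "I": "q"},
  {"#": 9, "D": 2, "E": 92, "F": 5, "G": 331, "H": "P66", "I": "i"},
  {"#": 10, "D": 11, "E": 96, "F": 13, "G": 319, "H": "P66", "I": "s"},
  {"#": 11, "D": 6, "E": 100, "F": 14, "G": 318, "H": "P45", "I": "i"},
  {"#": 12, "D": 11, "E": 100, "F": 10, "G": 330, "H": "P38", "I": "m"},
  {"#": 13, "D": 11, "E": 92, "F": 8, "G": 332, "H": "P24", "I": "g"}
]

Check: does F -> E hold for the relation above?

F=3: rows 1, 2, 4 → E takes values {92, 89, 93} — violation
F=4: row 3 → E = 100 ✓
F=15: row 5 → E = 103 ✓
F=7: row 6 → E = 90 ✓
F=5: rows 7, 9 → E takes values {97, 92} — violation
F=6: row 8 → E = 91 ✓
F=13: row 10 → E = 96 ✓
F=14: row 11 → E = 100 ✓
F=10: row 12 → E = 100 ✓
F=8: row 13 → E = 92 ✓
Two rows agree on F but differ on E, so F -> E does not hold.

No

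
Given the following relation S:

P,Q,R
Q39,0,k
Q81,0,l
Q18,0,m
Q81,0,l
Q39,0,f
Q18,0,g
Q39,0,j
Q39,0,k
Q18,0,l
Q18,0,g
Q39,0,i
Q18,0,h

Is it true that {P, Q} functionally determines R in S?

(P=Q39, Q=0): 5 rows → R takes values {k, f, j, i} — violation
(P=Q81, Q=0): 2 rows → R = l, l ✓
(P=Q18, Q=0): 5 rows → R takes values {m, g, l, h} — violation
Two rows agree on {P, Q} but differ on R, so {P, Q} -> R does not hold.

No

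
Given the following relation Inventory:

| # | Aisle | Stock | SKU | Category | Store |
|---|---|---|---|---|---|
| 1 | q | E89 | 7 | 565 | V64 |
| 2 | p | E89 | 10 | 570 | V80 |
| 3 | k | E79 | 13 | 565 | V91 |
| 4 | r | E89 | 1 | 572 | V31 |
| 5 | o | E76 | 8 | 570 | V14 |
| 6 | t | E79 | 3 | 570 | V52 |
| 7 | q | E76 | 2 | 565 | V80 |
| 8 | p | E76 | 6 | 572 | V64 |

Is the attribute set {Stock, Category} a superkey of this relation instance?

Yes

All 8 rows have distinct {Stock, Category} values, so {Stock, Category} → (all attributes) holds and {Stock, Category} is a superkey.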